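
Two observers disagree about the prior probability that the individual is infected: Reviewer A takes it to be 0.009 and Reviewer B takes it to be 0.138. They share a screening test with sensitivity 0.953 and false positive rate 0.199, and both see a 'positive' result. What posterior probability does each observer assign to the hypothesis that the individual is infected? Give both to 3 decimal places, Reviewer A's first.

Reviewer A: 0.042; Reviewer B: 0.434

The likelihood ratio for a 'positive' result is 0.953/0.199 = 4.7889.
Reviewer A: prior odds 0.009/0.991 = 0.0090817; posterior odds 0.043492; posterior probability 0.042.
Reviewer B: prior odds 0.138/0.862 = 0.16009; posterior odds 0.76668; posterior probability 0.434.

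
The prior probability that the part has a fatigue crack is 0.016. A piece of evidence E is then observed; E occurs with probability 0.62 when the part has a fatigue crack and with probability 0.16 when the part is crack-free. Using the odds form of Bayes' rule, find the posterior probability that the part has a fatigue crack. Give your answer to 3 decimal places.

Prior odds = 0.016/(1−0.016) = 0.016260. In log-odds, ln(0.016260) = -4.1190.
Add log likelihood ratio: ln(3.8750) = 1.3545.
Posterior log-odds = -2.7645, so posterior odds = exp(-2.7645) = 0.063008. Converting, P(H|E) = 0.063008/1.0630 = 0.059.

Posterior probability ≈ 0.059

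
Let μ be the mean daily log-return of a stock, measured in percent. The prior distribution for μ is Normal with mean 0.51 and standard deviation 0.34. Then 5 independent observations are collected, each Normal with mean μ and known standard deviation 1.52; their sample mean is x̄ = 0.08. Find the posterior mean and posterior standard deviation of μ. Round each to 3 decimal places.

Posterior mean ≈ 0.424; posterior SD ≈ 0.304

Prior precision 1/τ₀² = 1/0.34² = 8.65052; data precision n/σ² = 5/1.52² = 2.16413.
Posterior precision = 8.65052 + 2.16413 = 10.8146, giving posterior SD = 1/√10.8146 = 0.304.
Posterior mean = (8.65052·0.51 + 2.16413·0.08) / 10.8146 = 0.424.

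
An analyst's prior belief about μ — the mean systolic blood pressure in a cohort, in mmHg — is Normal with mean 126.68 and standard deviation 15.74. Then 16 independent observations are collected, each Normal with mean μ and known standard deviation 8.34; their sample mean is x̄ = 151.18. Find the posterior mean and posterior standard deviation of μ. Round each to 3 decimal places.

Posterior mean ≈ 150.758; posterior SD ≈ 2.067

Prior precision 1/τ₀² = 1/15.74² = 0.00403637; data precision n/σ² = 16/8.34² = 0.230032.
Posterior precision = 0.00403637 + 0.230032 = 0.234068, giving posterior SD = 1/√0.234068 = 2.067.
Posterior mean = (0.00403637·126.68 + 0.230032·151.18) / 0.234068 = 150.758.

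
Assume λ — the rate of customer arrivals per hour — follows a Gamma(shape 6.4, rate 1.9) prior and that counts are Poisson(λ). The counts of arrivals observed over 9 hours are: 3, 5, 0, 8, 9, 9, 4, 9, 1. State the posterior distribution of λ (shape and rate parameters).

Posterior: Gamma(shape=54.4, rate=10.9)

The Poisson likelihood adds the total count to the shape and the number of exposure periods to the rate. Here ∑xᵢ = 48 and n = 9, so shape 6.4→54.4 and rate 1.9→10.9.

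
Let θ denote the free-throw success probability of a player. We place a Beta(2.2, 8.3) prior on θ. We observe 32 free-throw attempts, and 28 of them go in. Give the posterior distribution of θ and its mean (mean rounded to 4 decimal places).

Observing 28 successes and 4 failures updates Beta(2.2, 8.3) by adding the success and failure counts to the two shape parameters: α = 2.2+28 = 30.2, β = 8.3+4 = 12.3.
Posterior mean = α/(α+β) = 30.2/42.5 = 0.7106.

Posterior: Beta(30.2, 12.3); mean ≈ 0.7106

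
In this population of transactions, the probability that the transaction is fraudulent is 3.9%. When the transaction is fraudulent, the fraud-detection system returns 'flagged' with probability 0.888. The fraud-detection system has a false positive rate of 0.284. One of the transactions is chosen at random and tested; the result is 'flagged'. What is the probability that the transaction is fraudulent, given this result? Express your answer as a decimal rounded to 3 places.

Write H for 'the transaction is fraudulent'. Prior odds H:¬H = 0.039/0.961 = 0.040583. For the 'flagged' outcome, the likelihood ratio is 0.888/0.284 = 3.1268.
Posterior odds = 0.040583 × 3.1268 = 0.12689, so P(H|E) = 0.12689/(1+0.12689) = 0.113.

P(H | E) ≈ 0.113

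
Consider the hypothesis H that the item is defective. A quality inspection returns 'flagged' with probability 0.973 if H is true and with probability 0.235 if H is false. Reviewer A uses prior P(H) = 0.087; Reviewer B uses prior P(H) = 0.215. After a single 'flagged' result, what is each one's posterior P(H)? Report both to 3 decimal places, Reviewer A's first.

P('+'|H) = 0.973, P('+'|¬H) = 0.235.
Reviewer A: numerator 0.973·0.087 = 0.084651; evidence = 0.084651+0.235·0.913 = 0.29921; posterior = 0.283.
Reviewer B: numerator 0.973·0.215 = 0.20919; evidence = 0.20919+0.235·0.785 = 0.39367; posterior = 0.531.

Reviewer A: 0.283; Reviewer B: 0.531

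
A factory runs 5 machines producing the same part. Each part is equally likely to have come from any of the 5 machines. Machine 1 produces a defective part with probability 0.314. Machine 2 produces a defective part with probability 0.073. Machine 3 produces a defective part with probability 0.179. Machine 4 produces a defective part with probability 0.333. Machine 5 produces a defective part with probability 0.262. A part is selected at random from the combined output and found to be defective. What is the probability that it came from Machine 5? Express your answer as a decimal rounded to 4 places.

Tabulate prior·likelihood by source: [1] prior 0.2, lik 0.314, product 0.06280; [2] prior 0.2, lik 0.073, product 0.01460; [3] prior 0.2, lik 0.179, product 0.03580; [4] prior 0.2, lik 0.333, product 0.06660; [5] prior 0.2, lik 0.262, product 0.05240.
Normalizing constant = 0.23220; the posterior for Machine 5 is its product over the sum, 0.05240/0.23220 = 0.2257.

Posterior probability ≈ 0.2257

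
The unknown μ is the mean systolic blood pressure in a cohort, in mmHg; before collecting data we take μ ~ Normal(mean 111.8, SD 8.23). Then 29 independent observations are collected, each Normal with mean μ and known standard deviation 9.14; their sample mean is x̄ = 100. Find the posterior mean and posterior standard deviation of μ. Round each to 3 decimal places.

Prior precision 1/τ₀² = 1/8.23² = 0.0147639; data precision n/σ² = 29/9.14² = 0.347141.
Posterior precision = 0.0147639 + 0.347141 = 0.361905, giving posterior SD = 1/√0.361905 = 1.662.
Posterior mean = (0.0147639·111.8 + 0.347141·100) / 0.361905 = 100.481.

Posterior mean ≈ 100.481; posterior SD ≈ 1.662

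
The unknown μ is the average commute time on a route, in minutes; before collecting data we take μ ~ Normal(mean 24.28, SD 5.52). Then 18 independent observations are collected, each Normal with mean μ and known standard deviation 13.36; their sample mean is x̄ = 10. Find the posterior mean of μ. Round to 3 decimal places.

Posterior mean ≈ 13.506

With known σ, the Normal prior is conjugate. Weight on the data is w = (n/σ²)/(n/σ² + 1/τ₀²) = 0.100846/(0.100846+0.0328187) = 0.75447.
Posterior mean = w·x̄ + (1−w)·μ₀ = 0.75447·10 + 0.24553·24.28 = 13.506.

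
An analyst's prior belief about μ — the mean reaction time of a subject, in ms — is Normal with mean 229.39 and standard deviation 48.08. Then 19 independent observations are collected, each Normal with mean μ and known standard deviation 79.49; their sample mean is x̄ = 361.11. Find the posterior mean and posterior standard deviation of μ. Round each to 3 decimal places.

Prior precision 1/τ₀² = 1/48.08² = 0.00043258; data precision n/σ² = 19/79.49² = 0.00300697.
Posterior precision = 0.00043258 + 0.00300697 = 0.00343955, giving posterior SD = 1/√0.00343955 = 17.051.
Posterior mean = (0.00043258·229.39 + 0.00300697·361.11) / 0.00343955 = 344.544.

Posterior mean ≈ 344.544; posterior SD ≈ 17.051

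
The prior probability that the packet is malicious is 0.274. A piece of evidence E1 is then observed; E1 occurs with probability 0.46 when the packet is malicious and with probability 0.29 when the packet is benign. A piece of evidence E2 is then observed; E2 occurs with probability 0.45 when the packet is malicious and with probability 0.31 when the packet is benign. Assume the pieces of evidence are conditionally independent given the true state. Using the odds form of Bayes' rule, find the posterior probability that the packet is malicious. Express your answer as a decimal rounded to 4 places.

Prior odds = 0.274/(1−0.274) = 0.37741.
Likelihood ratio for E1 = 0.46/0.29 = 1.5862.
Likelihood ratio for E2 = 0.45/0.31 = 1.4516.
Posterior odds = prior odds × LR₁ × LR₂ = 0.86901.
Posterior probability = odds/(1+odds) = 0.86901/1.8690 = 0.4650.

Posterior probability ≈ 0.4650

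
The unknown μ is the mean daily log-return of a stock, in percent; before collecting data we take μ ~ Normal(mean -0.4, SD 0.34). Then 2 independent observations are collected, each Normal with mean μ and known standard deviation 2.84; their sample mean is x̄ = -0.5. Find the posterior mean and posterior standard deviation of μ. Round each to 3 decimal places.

With known σ, the Normal prior is conjugate. Weight on the data is w = (n/σ²)/(n/σ² + 1/τ₀²) = 0.247967/(0.247967+8.65052) = 0.027866.
Posterior mean = w·x̄ + (1−w)·μ₀ = 0.027866·-0.5 + 0.97213·-0.4 = -0.403. Posterior variance = 1/(0.247967+8.65052) = 0.112379, so SD = 0.335.

Posterior mean ≈ -0.403; posterior SD ≈ 0.335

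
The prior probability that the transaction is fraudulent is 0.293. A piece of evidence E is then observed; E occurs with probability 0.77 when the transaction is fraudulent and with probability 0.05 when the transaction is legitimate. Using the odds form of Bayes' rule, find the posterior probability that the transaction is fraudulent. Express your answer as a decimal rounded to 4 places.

Prior odds = 0.293/(1−0.293) = 0.41443.
Likelihood ratio for E = 0.77/0.05 = 15.400.
Posterior odds = prior odds × LR = 6.3822.
Posterior probability = odds/(1+odds) = 6.3822/7.3822 = 0.8645.

Posterior probability ≈ 0.8645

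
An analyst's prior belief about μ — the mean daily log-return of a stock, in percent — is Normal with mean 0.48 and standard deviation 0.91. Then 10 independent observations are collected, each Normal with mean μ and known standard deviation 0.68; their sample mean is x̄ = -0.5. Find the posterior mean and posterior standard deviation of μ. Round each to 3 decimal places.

Posterior mean ≈ -0.448; posterior SD ≈ 0.209

With known σ, the Normal prior is conjugate. Weight on the data is w = (n/σ²)/(n/σ² + 1/τ₀²) = 21.6263/(21.6263+1.20758) = 0.94711.
Posterior mean = w·x̄ + (1−w)·μ₀ = 0.94711·-0.5 + 0.052886·0.48 = -0.448. Posterior variance = 1/(21.6263+1.20758) = 0.0437946, so SD = 0.209.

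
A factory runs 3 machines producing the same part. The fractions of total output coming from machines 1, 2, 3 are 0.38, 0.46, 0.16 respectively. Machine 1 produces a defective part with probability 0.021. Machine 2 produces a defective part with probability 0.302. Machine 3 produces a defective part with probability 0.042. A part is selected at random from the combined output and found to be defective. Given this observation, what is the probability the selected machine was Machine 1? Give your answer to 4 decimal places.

Posterior probability ≈ 0.0519

P(defective|M1) = 0.021; P(defective|M2) = 0.302; P(defective|M3) = 0.042.
Prior × likelihood for each source: 0.38·0.021=0.007980, 0.46·0.302=0.1389, 0.16·0.042=0.006720. Summing gives P(defective) = 0.15362.
P(Machine 1 | defective) = 0.007980 / 0.15362 = 0.0519.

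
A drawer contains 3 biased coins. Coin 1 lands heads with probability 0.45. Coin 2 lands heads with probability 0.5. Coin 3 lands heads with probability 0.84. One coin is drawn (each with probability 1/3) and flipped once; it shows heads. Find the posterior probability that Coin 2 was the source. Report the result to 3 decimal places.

Posterior probability ≈ 0.279

P(heads|C1) = 0.45; P(heads|C2) = 0.5; P(heads|C3) = 0.84.
Prior × likelihood for each source: 0.333333·0.45=0.1500, 0.333333·0.5=0.1667, 0.333333·0.84=0.2800. Summing gives P(heads) = 0.59667.
P(Coin 2 | heads) = 0.1667 / 0.59667 = 0.279.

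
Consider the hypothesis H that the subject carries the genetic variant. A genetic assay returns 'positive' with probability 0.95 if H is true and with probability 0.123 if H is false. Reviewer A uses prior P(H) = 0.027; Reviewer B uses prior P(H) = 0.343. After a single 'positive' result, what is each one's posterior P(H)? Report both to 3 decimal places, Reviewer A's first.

Reviewer A: 0.176; Reviewer B: 0.801

P('+'|H) = 0.95, P('+'|¬H) = 0.123.
Reviewer A: numerator 0.95·0.027 = 0.025650; evidence = 0.025650+0.123·0.973 = 0.14533; posterior = 0.176.
Reviewer B: numerator 0.95·0.343 = 0.32585; evidence = 0.32585+0.123·0.657 = 0.40666; posterior = 0.801.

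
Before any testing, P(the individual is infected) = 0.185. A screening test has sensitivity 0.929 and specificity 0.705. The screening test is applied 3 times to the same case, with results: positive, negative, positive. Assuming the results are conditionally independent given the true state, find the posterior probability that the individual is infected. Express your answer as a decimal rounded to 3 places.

Posterior P(H) ≈ 0.185

With H the event that the individual is infected, the joint likelihood of the observed sequence is P(data|H) = 0.929·0.071·0.929 = 0.061276 and P(data|¬H) = 0.295·0.705·0.295 = 0.061353.
Bayes: P(H|data) = 0.185·0.061276 / (0.185·0.061276 + 0.815·0.061353) = 0.011336/0.061338 = 0.1848.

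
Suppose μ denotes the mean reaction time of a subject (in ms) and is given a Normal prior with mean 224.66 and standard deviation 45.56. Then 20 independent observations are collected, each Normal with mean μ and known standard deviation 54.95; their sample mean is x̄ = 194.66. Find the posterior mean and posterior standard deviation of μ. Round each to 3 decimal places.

Posterior mean ≈ 196.694; posterior SD ≈ 11.863

Prior precision 1/τ₀² = 1/45.56² = 0.00048176; data precision n/σ² = 20/54.95² = 0.00662361.
Posterior precision = 0.00048176 + 0.00662361 = 0.00710537, giving posterior SD = 1/√0.00710537 = 11.863.
Posterior mean = (0.00048176·224.66 + 0.00662361·194.66) / 0.00710537 = 196.694.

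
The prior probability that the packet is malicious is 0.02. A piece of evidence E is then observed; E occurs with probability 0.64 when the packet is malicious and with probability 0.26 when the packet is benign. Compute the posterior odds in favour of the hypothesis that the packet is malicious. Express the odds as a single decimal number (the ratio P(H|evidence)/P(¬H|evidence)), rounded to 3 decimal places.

Posterior odds ≈ 0.050

Prior odds = 0.02/(1−0.02) = 0.020408.
Likelihood ratio for E = 0.64/0.26 = 2.4615.
Posterior odds = prior odds × LR = 0.050235.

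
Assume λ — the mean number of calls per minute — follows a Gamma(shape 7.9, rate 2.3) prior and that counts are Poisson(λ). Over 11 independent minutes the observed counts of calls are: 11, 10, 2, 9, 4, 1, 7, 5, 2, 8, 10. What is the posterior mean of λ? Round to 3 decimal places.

Posterior mean ≈ 5.782

The Poisson likelihood adds the total count to the shape and the number of exposure periods to the rate. Here ∑xᵢ = 69 and n = 11, so shape 7.9→76.9 and rate 2.3→13.3.
Posterior mean = shape/rate = 76.9/13.3 = 5.782.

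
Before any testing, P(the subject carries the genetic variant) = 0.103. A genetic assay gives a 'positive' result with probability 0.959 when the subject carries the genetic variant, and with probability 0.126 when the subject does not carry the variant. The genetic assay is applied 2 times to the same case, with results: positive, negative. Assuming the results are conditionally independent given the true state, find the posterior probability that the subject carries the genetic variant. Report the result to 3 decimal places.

With H the event that the subject carries the genetic variant, the joint likelihood of the observed sequence is P(data|H) = 0.959·0.041 = 0.039319 and P(data|¬H) = 0.126·0.874 = 0.11012.
Bayes: P(H|data) = 0.103·0.039319 / (0.103·0.039319 + 0.897·0.11012) = 0.0040499/0.10283 = 0.0394.

Posterior P(H) ≈ 0.039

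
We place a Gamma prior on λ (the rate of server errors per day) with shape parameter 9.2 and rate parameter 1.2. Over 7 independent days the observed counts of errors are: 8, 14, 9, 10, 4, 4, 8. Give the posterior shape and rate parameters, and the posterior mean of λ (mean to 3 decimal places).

Posterior: Gamma(shape=66.2, rate=8.2); mean ≈ 8.073

Total count ∑xᵢ = 57 over n = 7 days.
Gamma is conjugate to the Poisson likelihood: posterior is Gamma(shape = 9.2+57 = 66.2, rate = 1.2+7 = 8.2).
Posterior mean = shape/rate = 66.2/8.2 = 8.073.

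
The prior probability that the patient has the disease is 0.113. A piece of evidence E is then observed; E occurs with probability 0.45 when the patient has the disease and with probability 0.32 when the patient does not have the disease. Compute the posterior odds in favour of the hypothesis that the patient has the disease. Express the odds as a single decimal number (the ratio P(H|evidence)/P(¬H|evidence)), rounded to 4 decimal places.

Posterior odds ≈ 0.1792

Prior odds = 0.113/(1−0.113) = 0.12740.
Likelihood ratio for E = 0.45/0.32 = 1.4062.
Posterior odds = prior odds × LR = 0.17915.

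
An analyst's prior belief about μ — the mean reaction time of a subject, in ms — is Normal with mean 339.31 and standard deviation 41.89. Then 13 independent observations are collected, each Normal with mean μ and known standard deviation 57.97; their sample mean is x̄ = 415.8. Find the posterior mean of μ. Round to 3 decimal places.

Posterior mean ≈ 405.979

Prior precision 1/τ₀² = 1/41.89² = 0.00056987; data precision n/σ² = 13/57.97² = 0.00386845.
Posterior precision = 0.00056987 + 0.00386845 = 0.00443832.
Posterior mean = (0.00056987·339.31 + 0.00386845·415.8) / 0.00443832 = 405.979.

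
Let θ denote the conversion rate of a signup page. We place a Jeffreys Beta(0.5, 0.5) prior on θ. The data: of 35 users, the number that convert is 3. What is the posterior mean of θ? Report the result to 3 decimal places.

The binomial likelihood is conjugate to the Beta prior: with 3 successes and 32 failures, the posterior is Beta(0.5+3, 0.5+32) = Beta(3.5, 32.5).
Posterior mean = α/(α+β) = 3.5/36 = 0.097.

Posterior mean ≈ 0.097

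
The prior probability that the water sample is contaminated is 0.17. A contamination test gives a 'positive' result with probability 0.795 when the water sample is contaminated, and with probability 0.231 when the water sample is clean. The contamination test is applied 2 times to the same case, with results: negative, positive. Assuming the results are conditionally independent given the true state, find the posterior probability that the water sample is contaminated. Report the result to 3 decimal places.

Let H be the event that the water sample is contaminated; start with P(H) = 0.17. P('positive'|H) = 0.795, P('positive'|¬H) = 0.231.
Update on result 1 ('negative'): P(H) ← 0.205·0.1700 / (0.205·0.1700 + 0.769·0.8300) = 0.034850/0.67312 = 0.0518.
Update on result 2 ('positive'): P(H) ← 0.795·0.0518 / (0.795·0.0518 + 0.231·0.9482) = 0.041160/0.26020 = 0.1582.

Posterior P(H) ≈ 0.158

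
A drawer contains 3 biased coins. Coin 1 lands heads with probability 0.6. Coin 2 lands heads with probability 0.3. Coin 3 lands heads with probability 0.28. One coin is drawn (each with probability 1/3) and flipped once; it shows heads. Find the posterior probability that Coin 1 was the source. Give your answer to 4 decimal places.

Posterior probability ≈ 0.5085

P(heads|C1) = 0.6; P(heads|C2) = 0.3; P(heads|C3) = 0.28.
Prior × likelihood for each source: 0.333333·0.6=0.2000, 0.333333·0.3=0.1000, 0.333333·0.28=0.09333. Summing gives P(heads) = 0.39333.
P(Coin 1 | heads) = 0.2000 / 0.39333 = 0.5085.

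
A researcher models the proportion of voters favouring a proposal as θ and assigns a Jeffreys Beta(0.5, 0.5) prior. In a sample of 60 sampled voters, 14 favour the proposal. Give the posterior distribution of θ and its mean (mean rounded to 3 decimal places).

The binomial likelihood is conjugate to the Beta prior: with 14 successes and 46 failures, the posterior is Beta(0.5+14, 0.5+46) = Beta(14.5, 46.5).
Posterior mean = α/(α+β) = 14.5/61 = 0.238.

Posterior: Beta(14.5, 46.5); mean ≈ 0.238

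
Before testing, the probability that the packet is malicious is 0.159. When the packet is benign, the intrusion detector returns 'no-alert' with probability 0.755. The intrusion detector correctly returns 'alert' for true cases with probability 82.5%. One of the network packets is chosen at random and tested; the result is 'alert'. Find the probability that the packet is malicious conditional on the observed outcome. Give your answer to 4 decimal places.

Let H be the event that the packet is malicious. P(H) = 0.159, so P(¬H) = 0.841. With E the 'alert' result, P(E|H) = 0.825 and P(E|¬H) = 0.245.
P(E) = 0.825·0.159 + 0.245·0.841 = 0.13117 + 0.20604 = 0.33722.
By Bayes' theorem, P(H|E) = 0.13117 / 0.33722 = 0.3890.

P(H | E) ≈ 0.3890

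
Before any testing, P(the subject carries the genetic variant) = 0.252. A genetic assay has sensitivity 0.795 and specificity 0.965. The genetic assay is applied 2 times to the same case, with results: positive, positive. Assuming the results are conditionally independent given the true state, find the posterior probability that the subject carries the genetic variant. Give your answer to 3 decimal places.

Posterior P(H) ≈ 0.994

Let H be the event that the subject carries the genetic variant; start with P(H) = 0.252. P('positive'|H) = 0.795, P('positive'|¬H) = 0.035.
Update on result 1 ('positive'): P(H) ← 0.795·0.2520 / (0.795·0.2520 + 0.035·0.7480) = 0.20034/0.22652 = 0.8844.
Update on result 2 ('positive'): P(H) ← 0.795·0.8844 / (0.795·0.8844 + 0.035·0.1156) = 0.70312/0.70716 = 0.9943.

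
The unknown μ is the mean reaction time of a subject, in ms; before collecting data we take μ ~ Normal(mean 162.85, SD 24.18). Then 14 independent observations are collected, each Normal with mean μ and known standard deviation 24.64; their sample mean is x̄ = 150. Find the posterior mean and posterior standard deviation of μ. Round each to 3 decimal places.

With known σ, the Normal prior is conjugate. Weight on the data is w = (n/σ²)/(n/σ² + 1/τ₀²) = 0.0230593/(0.0230593+0.00171036) = 0.93095.
Posterior mean = w·x̄ + (1−w)·μ₀ = 0.93095·150 + 0.069051·162.85 = 150.887. Posterior variance = 1/(0.0230593+0.00171036) = 40.3719, so SD = 6.354.

Posterior mean ≈ 150.887; posterior SD ≈ 6.354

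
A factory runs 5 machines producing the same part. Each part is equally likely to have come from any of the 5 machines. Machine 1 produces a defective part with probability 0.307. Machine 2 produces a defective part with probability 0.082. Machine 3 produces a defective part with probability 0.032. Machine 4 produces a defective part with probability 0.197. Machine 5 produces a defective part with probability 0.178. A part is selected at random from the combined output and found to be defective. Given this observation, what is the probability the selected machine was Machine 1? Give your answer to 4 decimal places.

Tabulate prior·likelihood by source: [1] prior 0.2, lik 0.307, product 0.06140; [2] prior 0.2, lik 0.082, product 0.01640; [3] prior 0.2, lik 0.032, product 0.006400; [4] prior 0.2, lik 0.197, product 0.03940; [5] prior 0.2, lik 0.178, product 0.03560.
Normalizing constant = 0.15920; the posterior for Machine 1 is its product over the sum, 0.06140/0.15920 = 0.3857.

Posterior probability ≈ 0.3857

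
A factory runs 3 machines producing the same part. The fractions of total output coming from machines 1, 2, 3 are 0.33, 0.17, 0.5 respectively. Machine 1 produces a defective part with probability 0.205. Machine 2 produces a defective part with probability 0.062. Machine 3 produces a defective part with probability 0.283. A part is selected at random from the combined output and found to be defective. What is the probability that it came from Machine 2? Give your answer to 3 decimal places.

P(defective|M1) = 0.205; P(defective|M2) = 0.062; P(defective|M3) = 0.283.
Prior × likelihood for each source: 0.33·0.205=0.06765, 0.17·0.062=0.01054, 0.5·0.283=0.1415. Summing gives P(defective) = 0.21969.
P(Machine 2 | defective) = 0.01054 / 0.21969 = 0.048.

Posterior probability ≈ 0.048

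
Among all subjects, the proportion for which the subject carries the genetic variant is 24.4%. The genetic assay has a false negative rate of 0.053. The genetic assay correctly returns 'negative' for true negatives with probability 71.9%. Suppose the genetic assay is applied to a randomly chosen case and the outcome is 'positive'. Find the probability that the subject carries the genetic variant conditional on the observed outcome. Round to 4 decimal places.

Let H be the event that the subject carries the genetic variant. P(H) = 0.244, so P(¬H) = 0.756. With E the 'positive' result, P(E|H) = 0.947 and P(E|¬H) = 0.281.
P(E) = 0.947·0.244 + 0.281·0.756 = 0.23107 + 0.21244 = 0.44350.
By Bayes' theorem, P(H|E) = 0.23107 / 0.44350 = 0.5210.

P(H | E) ≈ 0.5210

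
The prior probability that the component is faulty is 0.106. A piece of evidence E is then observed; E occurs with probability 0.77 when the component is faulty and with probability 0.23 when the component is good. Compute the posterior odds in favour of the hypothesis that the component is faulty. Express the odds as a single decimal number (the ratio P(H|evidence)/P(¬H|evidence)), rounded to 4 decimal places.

Posterior odds ≈ 0.3969

Prior odds = 0.106/(1−0.106) = 0.11857.
Likelihood ratio for E = 0.77/0.23 = 3.3478.
Posterior odds = prior odds × LR = 0.39695.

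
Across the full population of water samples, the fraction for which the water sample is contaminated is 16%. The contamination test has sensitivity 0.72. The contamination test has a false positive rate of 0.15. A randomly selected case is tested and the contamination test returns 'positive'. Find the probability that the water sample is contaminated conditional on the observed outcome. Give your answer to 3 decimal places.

P(H | E) ≈ 0.478

Let H be the event that the water sample is contaminated. P(H) = 0.16, so P(¬H) = 0.84. With E the 'positive' result, P(E|H) = 0.72 and P(E|¬H) = 0.15.
P(E) = 0.72·0.16 + 0.15·0.84 = 0.11520 + 0.12600 = 0.24120.
By Bayes' theorem, P(H|E) = 0.11520 / 0.24120 = 0.478.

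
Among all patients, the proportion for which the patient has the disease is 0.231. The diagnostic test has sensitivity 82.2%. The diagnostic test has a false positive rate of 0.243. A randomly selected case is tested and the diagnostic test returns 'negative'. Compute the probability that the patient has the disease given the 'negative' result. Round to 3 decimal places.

Let H be the event that the patient has the disease. P(H) = 0.231, so P(¬H) = 0.769. With E the 'negative' result, P(E|H) = 0.178 and P(E|¬H) = 0.757.
P(E) = 0.178·0.231 + 0.757·0.769 = 0.041118 + 0.58213 = 0.62325.
By Bayes' theorem, P(H|E) = 0.041118 / 0.62325 = 0.066.

P(H | E) ≈ 0.066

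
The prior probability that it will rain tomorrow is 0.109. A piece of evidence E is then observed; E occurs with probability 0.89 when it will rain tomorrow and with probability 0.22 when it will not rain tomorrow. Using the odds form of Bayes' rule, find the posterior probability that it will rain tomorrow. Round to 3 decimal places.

Prior odds = 0.109/(1−0.109) = 0.12233. In log-odds, ln(0.12233) = -2.1010.
Add log likelihood ratio: ln(4.0455) = 1.3976.
Posterior log-odds = -0.70340, so posterior odds = exp(-0.70340) = 0.49490. Converting, P(H|E) = 0.49490/1.4949 = 0.331.

Posterior probability ≈ 0.331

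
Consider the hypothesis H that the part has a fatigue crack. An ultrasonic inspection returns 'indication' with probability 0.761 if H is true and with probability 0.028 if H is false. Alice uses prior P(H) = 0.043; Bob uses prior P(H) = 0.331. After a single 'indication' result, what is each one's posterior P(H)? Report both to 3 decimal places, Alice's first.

Alice: 0.550; Bob: 0.931

The likelihood ratio for an 'indication' result is 0.761/0.028 = 27.179.
Alice: prior odds 0.043/0.957 = 0.044932; posterior odds 1.2212; posterior probability 0.550.
Bob: prior odds 0.331/0.669 = 0.49477; posterior odds 13.447; posterior probability 0.931.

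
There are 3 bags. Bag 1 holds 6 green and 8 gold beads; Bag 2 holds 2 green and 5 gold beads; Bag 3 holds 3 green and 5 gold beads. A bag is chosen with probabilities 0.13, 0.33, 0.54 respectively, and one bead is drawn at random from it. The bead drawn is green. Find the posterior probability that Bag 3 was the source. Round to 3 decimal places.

P(green|Bag 1) = 0.4286; P(green|Bag 2) = 0.2857; P(green|Bag 3) = 0.375.
Prior × likelihood for each source: 0.13·0.4286=0.05571, 0.33·0.2857=0.09429, 0.54·0.375=0.2025. Summing gives P(green) = 0.35250.
P(Bag 3 | green) = 0.2025 / 0.35250 = 0.574.

Posterior probability ≈ 0.574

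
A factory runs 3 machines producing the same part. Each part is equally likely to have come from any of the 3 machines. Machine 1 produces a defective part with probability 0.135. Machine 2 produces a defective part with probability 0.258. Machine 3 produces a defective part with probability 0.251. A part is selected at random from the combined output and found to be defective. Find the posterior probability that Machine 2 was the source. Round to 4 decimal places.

Posterior probability ≈ 0.4006

Tabulate prior·likelihood by source: [1] prior 0.333333, lik 0.135, product 0.04500; [2] prior 0.333333, lik 0.258, product 0.08600; [3] prior 0.333333, lik 0.251, product 0.08367.
Normalizing constant = 0.21467; the posterior for Machine 2 is its product over the sum, 0.08600/0.21467 = 0.4006.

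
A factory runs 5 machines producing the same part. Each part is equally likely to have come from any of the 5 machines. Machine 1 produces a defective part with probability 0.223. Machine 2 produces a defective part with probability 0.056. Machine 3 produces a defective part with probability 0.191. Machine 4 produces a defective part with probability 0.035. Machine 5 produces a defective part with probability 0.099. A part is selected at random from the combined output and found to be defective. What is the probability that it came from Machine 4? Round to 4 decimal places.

Posterior probability ≈ 0.0579

P(defective|M1) = 0.223; P(defective|M2) = 0.056; P(defective|M3) = 0.191; P(defective|M4) = 0.035; P(defective|M5) = 0.099.
Prior × likelihood for each source: 0.2·0.223=0.04460, 0.2·0.056=0.01120, 0.2·0.191=0.03820, 0.2·0.035=0.007000, 0.2·0.099=0.01980. Summing gives P(defective) = 0.12080.
P(Machine 4 | defective) = 0.007000 / 0.12080 = 0.0579.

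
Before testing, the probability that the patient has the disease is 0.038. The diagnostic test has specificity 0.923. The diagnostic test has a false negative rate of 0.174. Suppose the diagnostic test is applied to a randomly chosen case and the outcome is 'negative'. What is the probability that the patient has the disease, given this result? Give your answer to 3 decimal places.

P(H | E) ≈ 0.007

Write H for 'the patient has the disease'. Prior odds H:¬H = 0.038/0.962 = 0.039501. For the 'negative' outcome, the likelihood ratio is 0.174/0.923 = 0.18852.
Posterior odds = 0.039501 × 0.18852 = 0.0074466, so P(H|E) = 0.0074466/(1+0.0074466) = 0.007.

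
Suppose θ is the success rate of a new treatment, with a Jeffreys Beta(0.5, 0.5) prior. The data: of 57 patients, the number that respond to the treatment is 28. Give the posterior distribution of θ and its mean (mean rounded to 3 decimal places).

Posterior: Beta(28.5, 29.5); mean ≈ 0.491

Observing 28 successes and 29 failures updates Beta(0.5, 0.5) by adding the success and failure counts to the two shape parameters: α = 0.5+28 = 28.5, β = 0.5+29 = 29.5.
E[θ | data] = 28.5/(28.5+29.5) = 0.491.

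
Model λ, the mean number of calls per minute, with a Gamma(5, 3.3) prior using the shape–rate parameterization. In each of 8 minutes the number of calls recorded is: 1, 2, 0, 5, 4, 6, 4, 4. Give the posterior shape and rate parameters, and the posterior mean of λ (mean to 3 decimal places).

The Poisson likelihood adds the total count to the shape and the number of exposure periods to the rate. Here ∑xᵢ = 26 and n = 8, so shape 5→31 and rate 3.3→11.3.
E[λ | data] = 31/11.3 = 2.743.

Posterior: Gamma(shape=31, rate=11.3); mean ≈ 2.743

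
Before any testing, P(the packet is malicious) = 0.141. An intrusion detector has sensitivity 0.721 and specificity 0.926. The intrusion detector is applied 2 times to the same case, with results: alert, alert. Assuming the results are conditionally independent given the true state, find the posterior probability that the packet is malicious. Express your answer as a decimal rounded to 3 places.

With H the event that the packet is malicious, the joint likelihood of the observed sequence is P(data|H) = 0.721·0.721 = 0.51984 and P(data|¬H) = 0.074·0.074 = 0.0054760.
Bayes: P(H|data) = 0.141·0.51984 / (0.141·0.51984 + 0.859·0.0054760) = 0.073298/0.078001 = 0.9397.

Posterior P(H) ≈ 0.940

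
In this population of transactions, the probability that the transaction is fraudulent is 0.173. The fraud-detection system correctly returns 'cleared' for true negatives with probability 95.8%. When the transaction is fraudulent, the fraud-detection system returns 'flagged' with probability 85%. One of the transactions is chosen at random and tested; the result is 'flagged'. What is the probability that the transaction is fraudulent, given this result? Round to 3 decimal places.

Write H for 'the transaction is fraudulent'. Prior odds H:¬H = 0.173/0.827 = 0.20919. For the 'flagged' outcome, the likelihood ratio is 0.85/0.042 = 20.238.
Posterior odds = 0.20919 × 20.238 = 4.2336, so P(H|E) = 4.2336/(1+4.2336) = 0.809.

P(H | E) ≈ 0.809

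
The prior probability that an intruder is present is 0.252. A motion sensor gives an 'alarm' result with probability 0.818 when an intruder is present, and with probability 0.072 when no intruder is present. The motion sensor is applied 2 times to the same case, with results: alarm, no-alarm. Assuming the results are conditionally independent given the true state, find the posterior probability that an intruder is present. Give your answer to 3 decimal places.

Posterior P(H) ≈ 0.429

With H the event that an intruder is present, the joint likelihood of the observed sequence is P(data|H) = 0.818·0.182 = 0.14888 and P(data|¬H) = 0.072·0.928 = 0.066816.
Bayes: P(H|data) = 0.252·0.14888 / (0.252·0.14888 + 0.748·0.066816) = 0.037517/0.087495 = 0.4288.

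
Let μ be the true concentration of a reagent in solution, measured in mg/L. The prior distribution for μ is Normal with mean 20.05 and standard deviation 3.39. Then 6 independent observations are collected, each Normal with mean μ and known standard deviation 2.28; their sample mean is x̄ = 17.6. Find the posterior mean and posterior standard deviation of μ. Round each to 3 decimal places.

Posterior mean ≈ 17.772; posterior SD ≈ 0.898

With known σ, the Normal prior is conjugate. Weight on the data is w = (n/σ²)/(n/σ² + 1/τ₀²) = 1.15420/(1.15420+0.0870163) = 0.92989.
Posterior mean = w·x̄ + (1−w)·μ₀ = 0.92989·17.6 + 0.070106·20.05 = 17.772. Posterior variance = 1/(1.15420+0.0870163) = 0.805661, so SD = 0.898.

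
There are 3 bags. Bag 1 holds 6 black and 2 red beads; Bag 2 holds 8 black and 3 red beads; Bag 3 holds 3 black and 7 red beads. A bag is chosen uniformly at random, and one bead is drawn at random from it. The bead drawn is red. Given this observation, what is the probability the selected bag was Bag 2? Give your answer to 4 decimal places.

P(red|Bag 1) = 0.25; P(red|Bag 2) = 0.2727; P(red|Bag 3) = 0.7.
Prior × likelihood for each source: 0.333333·0.25=0.08333, 0.333333·0.2727=0.09091, 0.333333·0.7=0.2333. Summing gives P(red) = 0.40758.
P(Bag 2 | red) = 0.09091 / 0.40758 = 0.2230.

Posterior probability ≈ 0.2230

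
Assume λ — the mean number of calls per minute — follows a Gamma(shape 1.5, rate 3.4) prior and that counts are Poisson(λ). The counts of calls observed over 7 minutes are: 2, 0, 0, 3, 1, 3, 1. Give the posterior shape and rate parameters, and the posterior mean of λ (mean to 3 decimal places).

Posterior: Gamma(shape=11.5, rate=10.4); mean ≈ 1.106

Total count ∑xᵢ = 10 over n = 7 minutes.
Gamma is conjugate to the Poisson likelihood: posterior is Gamma(shape = 1.5+10 = 11.5, rate = 3.4+7 = 10.4).
Posterior mean = shape/rate = 11.5/10.4 = 1.106.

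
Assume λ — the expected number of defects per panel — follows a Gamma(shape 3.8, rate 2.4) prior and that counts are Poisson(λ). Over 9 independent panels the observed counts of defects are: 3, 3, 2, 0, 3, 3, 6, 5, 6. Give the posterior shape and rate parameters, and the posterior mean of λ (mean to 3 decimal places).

Posterior: Gamma(shape=34.8, rate=11.4); mean ≈ 3.053

Total count ∑xᵢ = 31 over n = 9 panels.
Gamma is conjugate to the Poisson likelihood: posterior is Gamma(shape = 3.8+31 = 34.8, rate = 2.4+9 = 11.4).
Posterior mean = shape/rate = 34.8/11.4 = 3.053.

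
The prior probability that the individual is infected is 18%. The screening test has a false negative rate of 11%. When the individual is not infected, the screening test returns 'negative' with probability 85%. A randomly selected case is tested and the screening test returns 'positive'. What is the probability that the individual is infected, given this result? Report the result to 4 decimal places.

Write H for 'the individual is infected'. Prior odds H:¬H = 0.18/0.82 = 0.21951. For the 'positive' outcome, the likelihood ratio is 0.89/0.15 = 5.9333.
Posterior odds = 0.21951 × 5.9333 = 1.3024, so P(H|E) = 1.3024/(1+1.3024) = 0.5657.

P(H | E) ≈ 0.5657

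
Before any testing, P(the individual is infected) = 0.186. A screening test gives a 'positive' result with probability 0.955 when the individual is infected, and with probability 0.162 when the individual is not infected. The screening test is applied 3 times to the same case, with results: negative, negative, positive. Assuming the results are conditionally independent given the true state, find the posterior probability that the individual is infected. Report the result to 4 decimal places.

With H the event that the individual is infected, the joint likelihood of the observed sequence is P(data|H) = 0.045·0.045·0.955 = 0.0019339 and P(data|¬H) = 0.838·0.838·0.162 = 0.11376.
Bayes: P(H|data) = 0.186·0.0019339 / (0.186·0.0019339 + 0.814·0.11376) = 0.00035970/0.092963 = 0.0039.

Posterior P(H) ≈ 0.0039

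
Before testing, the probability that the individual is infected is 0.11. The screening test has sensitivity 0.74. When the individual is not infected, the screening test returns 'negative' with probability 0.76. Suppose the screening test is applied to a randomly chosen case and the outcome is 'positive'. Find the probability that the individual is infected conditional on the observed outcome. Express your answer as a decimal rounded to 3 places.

P(H | E) ≈ 0.276

Let H be the event that the individual is infected. P(H) = 0.11, so P(¬H) = 0.89. With E the 'positive' result, P(E|H) = 0.74 and P(E|¬H) = 0.24.
P(E) = 0.74·0.11 + 0.24·0.89 = 0.081400 + 0.21360 = 0.29500.
By Bayes' theorem, P(H|E) = 0.081400 / 0.29500 = 0.276.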